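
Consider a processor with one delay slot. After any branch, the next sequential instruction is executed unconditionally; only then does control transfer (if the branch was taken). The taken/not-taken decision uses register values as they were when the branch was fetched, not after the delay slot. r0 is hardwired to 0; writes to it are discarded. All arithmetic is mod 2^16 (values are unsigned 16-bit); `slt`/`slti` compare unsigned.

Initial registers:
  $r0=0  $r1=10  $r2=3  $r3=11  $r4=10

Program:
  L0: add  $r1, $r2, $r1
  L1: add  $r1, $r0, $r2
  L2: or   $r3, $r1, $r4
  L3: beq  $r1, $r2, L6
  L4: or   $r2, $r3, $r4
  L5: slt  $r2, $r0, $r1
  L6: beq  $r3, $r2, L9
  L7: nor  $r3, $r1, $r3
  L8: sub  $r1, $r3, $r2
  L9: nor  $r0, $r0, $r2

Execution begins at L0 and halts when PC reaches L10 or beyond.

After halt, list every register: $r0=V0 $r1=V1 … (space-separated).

$r0=0 $r1=3 $r2=11 $r3=65524 $r4=10

#0 add  $r1, $r2, $r1 ; 0/13/3/11/10
#1 add  $r1, $r0, $r2 ; 0/3/3/11/10
#2 or   $r3, $r1, $r4 ; 0/3/3/11/10
#3 beq  $r1, $r2, L6 ; 0/3/3/11/10 ; →target
#4 or   $r2, $r3, $r4 ; 0/3/11/11/10
#6 beq  $r3, $r2, L9 ; 0/3/11/11/10 ; →target
#7 nor  $r3, $r1, $r3 ; 0/3/11/65524/10
#9 nor  $r0, $r0, $r2 ; 0/3/11/65524/10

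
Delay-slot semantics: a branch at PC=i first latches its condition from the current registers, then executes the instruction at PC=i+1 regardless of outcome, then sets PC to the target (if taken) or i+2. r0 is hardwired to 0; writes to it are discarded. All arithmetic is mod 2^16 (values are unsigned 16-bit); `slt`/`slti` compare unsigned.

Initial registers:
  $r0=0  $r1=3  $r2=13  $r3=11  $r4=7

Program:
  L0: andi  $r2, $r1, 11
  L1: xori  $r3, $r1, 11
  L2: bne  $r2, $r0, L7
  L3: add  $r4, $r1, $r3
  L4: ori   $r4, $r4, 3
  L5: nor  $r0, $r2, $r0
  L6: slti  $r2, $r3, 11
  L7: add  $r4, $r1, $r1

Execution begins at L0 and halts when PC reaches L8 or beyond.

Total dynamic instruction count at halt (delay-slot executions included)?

5

#0 andi  $r2, $r1, 11 ; 0/3/3/11/7
#1 xori  $r3, $r1, 11 ; 0/3/3/8/7
#2 bne  $r2, $r0, L7 ; 0/3/3/8/7 ; →target
#3 add  $r4, $r1, $r3 ; 0/3/3/8/11
#7 add  $r4, $r1, $r1 ; 0/3/3/8/6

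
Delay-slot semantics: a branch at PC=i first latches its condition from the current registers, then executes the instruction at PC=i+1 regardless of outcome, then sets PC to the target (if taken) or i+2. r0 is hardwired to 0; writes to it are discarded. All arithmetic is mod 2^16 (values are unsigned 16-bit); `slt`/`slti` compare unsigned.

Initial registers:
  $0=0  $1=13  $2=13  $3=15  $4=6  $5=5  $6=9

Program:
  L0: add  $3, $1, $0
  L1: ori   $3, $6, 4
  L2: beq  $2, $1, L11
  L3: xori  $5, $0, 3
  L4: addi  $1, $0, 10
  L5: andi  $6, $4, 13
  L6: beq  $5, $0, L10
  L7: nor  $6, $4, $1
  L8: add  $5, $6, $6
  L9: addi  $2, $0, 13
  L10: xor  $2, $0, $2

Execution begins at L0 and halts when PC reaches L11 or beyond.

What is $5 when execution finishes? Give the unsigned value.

3

  step pc=0: add  $3, $1, $0  regs=(0,13,13,13,6,5,9)
  step pc=1: ori   $3, $6, 4  regs=(0,13,13,13,6,5,9)
  step pc=2: beq  $2, $1, L11  cond=T  regs=(0,13,13,13,6,5,9)
  step pc=3: xori  $5, $0, 3  regs=(0,13,13,13,6,3,9)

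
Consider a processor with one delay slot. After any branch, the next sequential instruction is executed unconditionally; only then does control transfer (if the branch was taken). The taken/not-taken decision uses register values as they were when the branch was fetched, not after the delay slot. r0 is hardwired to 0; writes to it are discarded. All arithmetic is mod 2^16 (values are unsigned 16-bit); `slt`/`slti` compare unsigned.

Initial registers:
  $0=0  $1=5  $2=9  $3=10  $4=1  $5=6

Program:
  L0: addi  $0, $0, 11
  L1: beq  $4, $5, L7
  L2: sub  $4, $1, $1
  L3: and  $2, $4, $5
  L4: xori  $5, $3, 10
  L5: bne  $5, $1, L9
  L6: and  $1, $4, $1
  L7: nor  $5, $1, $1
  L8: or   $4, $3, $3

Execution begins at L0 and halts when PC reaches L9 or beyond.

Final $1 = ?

PC=0  addi  $0, $0, 11       | $0=0 $1=5 $2=9 $3=10 $4=1 $5=6
PC=1  beq  $4, $5, L7        | $0=0 $1=5 $2=9 $3=10 $4=1 $5=6  [not taken]
PC=2  sub  $4, $1, $1        | $0=0 $1=5 $2=9 $3=10 $4=0 $5=6
PC=3  and  $2, $4, $5        | $0=0 $1=5 $2=0 $3=10 $4=0 $5=6
PC=4  xori  $5, $3, 10       | $0=0 $1=5 $2=0 $3=10 $4=0 $5=0
PC=5  bne  $5, $1, L9        | $0=0 $1=5 $2=0 $3=10 $4=0 $5=0  [TAKEN]
PC=6  and  $1, $4, $1        | $0=0 $1=0 $2=0 $3=10 $4=0 $5=0

0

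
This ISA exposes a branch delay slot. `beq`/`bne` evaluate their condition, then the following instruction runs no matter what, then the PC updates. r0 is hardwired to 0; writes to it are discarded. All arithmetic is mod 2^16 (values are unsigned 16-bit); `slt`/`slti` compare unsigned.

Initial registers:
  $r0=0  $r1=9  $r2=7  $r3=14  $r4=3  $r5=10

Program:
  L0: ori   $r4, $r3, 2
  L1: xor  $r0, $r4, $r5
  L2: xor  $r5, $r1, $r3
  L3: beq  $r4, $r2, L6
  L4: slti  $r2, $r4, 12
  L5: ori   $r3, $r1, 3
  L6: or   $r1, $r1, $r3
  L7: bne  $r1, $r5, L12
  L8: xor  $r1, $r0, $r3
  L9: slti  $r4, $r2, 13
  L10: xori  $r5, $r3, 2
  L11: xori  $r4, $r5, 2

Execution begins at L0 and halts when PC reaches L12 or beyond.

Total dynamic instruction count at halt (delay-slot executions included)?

#0 ori   $r4, $r3, 2 ; 0/9/7/14/14/10
#1 xor  $r0, $r4, $r5 ; 0/9/7/14/14/10
#2 xor  $r5, $r1, $r3 ; 0/9/7/14/14/7
#3 beq  $r4, $r2, L6 ; 0/9/7/14/14/7 ; →fallthru
#4 slti  $r2, $r4, 12 ; 0/9/0/14/14/7
#5 ori   $r3, $r1, 3 ; 0/9/0/11/14/7
#6 or   $r1, $r1, $r3 ; 0/11/0/11/14/7
#7 bne  $r1, $r5, L12 ; 0/11/0/11/14/7 ; →target
#8 xor  $r1, $r0, $r3 ; 0/11/0/11/14/7

9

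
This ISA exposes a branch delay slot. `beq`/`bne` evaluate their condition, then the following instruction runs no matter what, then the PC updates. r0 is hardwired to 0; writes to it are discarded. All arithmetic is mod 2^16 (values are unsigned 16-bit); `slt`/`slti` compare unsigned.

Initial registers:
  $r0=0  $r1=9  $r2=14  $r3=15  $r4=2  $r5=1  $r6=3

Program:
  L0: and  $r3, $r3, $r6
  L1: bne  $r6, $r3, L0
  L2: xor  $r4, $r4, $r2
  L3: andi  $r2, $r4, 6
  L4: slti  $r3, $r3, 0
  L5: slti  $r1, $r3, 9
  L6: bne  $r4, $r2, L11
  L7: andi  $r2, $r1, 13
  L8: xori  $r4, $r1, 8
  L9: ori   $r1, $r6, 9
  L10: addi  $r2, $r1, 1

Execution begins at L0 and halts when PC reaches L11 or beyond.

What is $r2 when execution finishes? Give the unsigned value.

1

[0] and  $r3, $r3, $r6  →  {$r0:0, $r1:9, $r2:14, $r3:3, $r4:2, $r5:1, $r6:3}
[1] bne  $r6, $r3, L0  →  {$r0:0, $r1:9, $r2:14, $r3:3, $r4:2, $r5:1, $r6:3}  ⟨branch fallthrough⟩
[2] xor  $r4, $r4, $r2  →  {$r0:0, $r1:9, $r2:14, $r3:3, $r4:12, $r5:1, $r6:3}
[3] andi  $r2, $r4, 6  →  {$r0:0, $r1:9, $r2:4, $r3:3, $r4:12, $r5:1, $r6:3}
[4] slti  $r3, $r3, 0  →  {$r0:0, $r1:9, $r2:4, $r3:0, $r4:12, $r5:1, $r6:3}
[5] slti  $r1, $r3, 9  →  {$r0:0, $r1:1, $r2:4, $r3:0, $r4:12, $r5:1, $r6:3}
[6] bne  $r4, $r2, L11  →  {$r0:0, $r1:1, $r2:4, $r3:0, $r4:12, $r5:1, $r6:3}  ⟨branch taken⟩
[7] andi  $r2, $r1, 13  →  {$r0:0, $r1:1, $r2:1, $r3:0, $r4:12, $r5:1, $r6:3}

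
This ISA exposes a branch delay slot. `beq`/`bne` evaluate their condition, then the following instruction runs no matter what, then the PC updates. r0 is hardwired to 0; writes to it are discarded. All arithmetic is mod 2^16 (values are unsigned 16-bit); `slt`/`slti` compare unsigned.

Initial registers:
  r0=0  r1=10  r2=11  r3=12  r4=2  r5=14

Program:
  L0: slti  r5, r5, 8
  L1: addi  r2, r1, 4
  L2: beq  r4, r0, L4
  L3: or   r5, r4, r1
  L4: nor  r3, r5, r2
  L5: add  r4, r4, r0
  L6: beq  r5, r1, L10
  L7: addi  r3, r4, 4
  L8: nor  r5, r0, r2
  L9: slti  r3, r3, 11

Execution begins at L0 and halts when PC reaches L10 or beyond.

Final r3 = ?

6

[0] slti  r5, r5, 8  →  {r0:0, r1:10, r2:11, r3:12, r4:2, r5:0}
[1] addi  r2, r1, 4  →  {r0:0, r1:10, r2:14, r3:12, r4:2, r5:0}
[2] beq  r4, r0, L4  →  {r0:0, r1:10, r2:14, r3:12, r4:2, r5:0}  ⟨branch fallthrough⟩
[3] or   r5, r4, r1  →  {r0:0, r1:10, r2:14, r3:12, r4:2, r5:10}
[4] nor  r3, r5, r2  →  {r0:0, r1:10, r2:14, r3:65521, r4:2, r5:10}
[5] add  r4, r4, r0  →  {r0:0, r1:10, r2:14, r3:65521, r4:2, r5:10}
[6] beq  r5, r1, L10  →  {r0:0, r1:10, r2:14, r3:65521, r4:2, r5:10}  ⟨branch taken⟩
[7] addi  r3, r4, 4  →  {r0:0, r1:10, r2:14, r3:6, r4:2, r5:10}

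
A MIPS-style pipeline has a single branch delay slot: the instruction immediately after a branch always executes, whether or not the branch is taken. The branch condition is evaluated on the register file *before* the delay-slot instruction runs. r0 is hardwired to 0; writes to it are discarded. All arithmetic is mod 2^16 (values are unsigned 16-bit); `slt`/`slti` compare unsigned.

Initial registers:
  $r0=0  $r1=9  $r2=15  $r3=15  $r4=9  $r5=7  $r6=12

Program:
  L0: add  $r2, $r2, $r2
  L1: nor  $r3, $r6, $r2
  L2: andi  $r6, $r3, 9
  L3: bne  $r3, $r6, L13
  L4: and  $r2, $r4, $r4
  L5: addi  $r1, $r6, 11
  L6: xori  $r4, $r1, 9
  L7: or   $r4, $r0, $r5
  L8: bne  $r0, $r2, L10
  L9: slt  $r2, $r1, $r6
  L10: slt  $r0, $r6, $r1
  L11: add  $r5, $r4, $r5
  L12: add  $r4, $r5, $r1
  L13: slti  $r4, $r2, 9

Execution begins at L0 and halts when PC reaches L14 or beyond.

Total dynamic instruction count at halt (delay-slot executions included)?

6

  step pc=0: add  $r2, $r2, $r2  regs=(0,9,30,15,9,7,12)
  step pc=1: nor  $r3, $r6, $r2  regs=(0,9,30,65505,9,7,12)
  step pc=2: andi  $r6, $r3, 9  regs=(0,9,30,65505,9,7,1)
  step pc=3: bne  $r3, $r6, L13  cond=T  regs=(0,9,30,65505,9,7,1)
  step pc=4: and  $r2, $r4, $r4  regs=(0,9,9,65505,9,7,1)
  step pc=13: slti  $r4, $r2, 9  regs=(0,9,9,65505,0,7,1)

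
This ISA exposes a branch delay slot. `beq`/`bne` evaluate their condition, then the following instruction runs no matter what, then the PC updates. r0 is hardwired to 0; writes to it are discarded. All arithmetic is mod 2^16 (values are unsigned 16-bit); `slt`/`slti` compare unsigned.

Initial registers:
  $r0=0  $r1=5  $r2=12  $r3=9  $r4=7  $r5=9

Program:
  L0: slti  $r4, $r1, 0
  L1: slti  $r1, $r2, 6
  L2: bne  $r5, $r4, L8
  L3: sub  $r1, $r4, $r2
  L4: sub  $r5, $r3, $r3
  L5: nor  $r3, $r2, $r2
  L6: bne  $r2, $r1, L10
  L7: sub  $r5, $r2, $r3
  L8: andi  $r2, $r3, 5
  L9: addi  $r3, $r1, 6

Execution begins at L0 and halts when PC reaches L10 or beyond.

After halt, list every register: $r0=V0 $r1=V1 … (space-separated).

PC=0  slti  $r4, $r1, 0      | $r0=0 $r1=5 $r2=12 $r3=9 $r4=0 $r5=9
PC=1  slti  $r1, $r2, 6      | $r0=0 $r1=0 $r2=12 $r3=9 $r4=0 $r5=9
PC=2  bne  $r5, $r4, L8      | $r0=0 $r1=0 $r2=12 $r3=9 $r4=0 $r5=9  [TAKEN]
PC=3  sub  $r1, $r4, $r2     | $r0=0 $r1=65524 $r2=12 $r3=9 $r4=0 $r5=9
PC=8  andi  $r2, $r3, 5      | $r0=0 $r1=65524 $r2=1 $r3=9 $r4=0 $r5=9
PC=9  addi  $r3, $r1, 6      | $r0=0 $r1=65524 $r2=1 $r3=65530 $r4=0 $r5=9

$r0=0 $r1=65524 $r2=1 $r3=65530 $r4=0 $r5=9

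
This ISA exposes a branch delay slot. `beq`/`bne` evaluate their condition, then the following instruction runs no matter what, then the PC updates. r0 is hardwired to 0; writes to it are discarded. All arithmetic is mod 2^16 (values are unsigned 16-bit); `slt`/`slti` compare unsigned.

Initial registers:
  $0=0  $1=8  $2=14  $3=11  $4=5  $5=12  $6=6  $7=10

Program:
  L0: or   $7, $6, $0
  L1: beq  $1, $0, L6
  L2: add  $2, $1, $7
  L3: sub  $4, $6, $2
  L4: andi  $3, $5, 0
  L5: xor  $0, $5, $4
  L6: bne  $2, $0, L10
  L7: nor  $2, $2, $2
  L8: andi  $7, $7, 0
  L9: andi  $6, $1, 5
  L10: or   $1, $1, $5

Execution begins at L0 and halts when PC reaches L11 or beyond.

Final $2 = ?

[0] or   $7, $6, $0  →  {$0:0, $1:8, $2:14, $3:11, $4:5, $5:12, $6:6, $7:6}
[1] beq  $1, $0, L6  →  {$0:0, $1:8, $2:14, $3:11, $4:5, $5:12, $6:6, $7:6}  ⟨branch fallthrough⟩
[2] add  $2, $1, $7  →  {$0:0, $1:8, $2:14, $3:11, $4:5, $5:12, $6:6, $7:6}
[3] sub  $4, $6, $2  →  {$0:0, $1:8, $2:14, $3:11, $4:65528, $5:12, $6:6, $7:6}
[4] andi  $3, $5, 0  →  {$0:0, $1:8, $2:14, $3:0, $4:65528, $5:12, $6:6, $7:6}
[5] xor  $0, $5, $4  →  {$0:0, $1:8, $2:14, $3:0, $4:65528, $5:12, $6:6, $7:6}
[6] bne  $2, $0, L10  →  {$0:0, $1:8, $2:14, $3:0, $4:65528, $5:12, $6:6, $7:6}  ⟨branch taken⟩
[7] nor  $2, $2, $2  →  {$0:0, $1:8, $2:65521, $3:0, $4:65528, $5:12, $6:6, $7:6}
[10] or   $1, $1, $5  →  {$0:0, $1:12, $2:65521, $3:0, $4:65528, $5:12, $6:6, $7:6}

65521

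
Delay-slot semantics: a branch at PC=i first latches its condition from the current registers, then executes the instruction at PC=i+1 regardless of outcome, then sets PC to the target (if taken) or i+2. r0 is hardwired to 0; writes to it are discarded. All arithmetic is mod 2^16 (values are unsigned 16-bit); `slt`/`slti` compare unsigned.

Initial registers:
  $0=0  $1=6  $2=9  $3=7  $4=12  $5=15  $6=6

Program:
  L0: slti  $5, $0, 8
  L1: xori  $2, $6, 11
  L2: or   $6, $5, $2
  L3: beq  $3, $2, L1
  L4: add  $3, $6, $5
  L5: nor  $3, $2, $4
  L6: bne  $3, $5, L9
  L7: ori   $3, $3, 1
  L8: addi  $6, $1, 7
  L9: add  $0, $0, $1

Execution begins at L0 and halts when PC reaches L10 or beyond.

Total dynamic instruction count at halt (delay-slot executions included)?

9

#0 slti  $5, $0, 8 ; 0/6/9/7/12/1/6
#1 xori  $2, $6, 11 ; 0/6/13/7/12/1/6
#2 or   $6, $5, $2 ; 0/6/13/7/12/1/13
#3 beq  $3, $2, L1 ; 0/6/13/7/12/1/13 ; →fallthru
#4 add  $3, $6, $5 ; 0/6/13/14/12/1/13
#5 nor  $3, $2, $4 ; 0/6/13/65522/12/1/13
#6 bne  $3, $5, L9 ; 0/6/13/65522/12/1/13 ; →target
#7 ori   $3, $3, 1 ; 0/6/13/65523/12/1/13
#9 add  $0, $0, $1 ; 0/6/13/65523/12/1/13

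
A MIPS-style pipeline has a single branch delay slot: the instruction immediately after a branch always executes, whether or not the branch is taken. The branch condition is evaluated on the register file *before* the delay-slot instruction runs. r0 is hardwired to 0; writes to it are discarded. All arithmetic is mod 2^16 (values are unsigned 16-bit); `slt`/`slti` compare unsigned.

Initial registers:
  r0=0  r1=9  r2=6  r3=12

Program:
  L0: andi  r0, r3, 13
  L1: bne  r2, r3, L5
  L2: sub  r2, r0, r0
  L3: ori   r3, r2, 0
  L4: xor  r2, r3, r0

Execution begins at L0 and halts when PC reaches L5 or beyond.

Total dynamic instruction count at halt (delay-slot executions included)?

#0 andi  r0, r3, 13 ; 0/9/6/12
#1 bne  r2, r3, L5 ; 0/9/6/12 ; →target
#2 sub  r2, r0, r0 ; 0/9/0/12

3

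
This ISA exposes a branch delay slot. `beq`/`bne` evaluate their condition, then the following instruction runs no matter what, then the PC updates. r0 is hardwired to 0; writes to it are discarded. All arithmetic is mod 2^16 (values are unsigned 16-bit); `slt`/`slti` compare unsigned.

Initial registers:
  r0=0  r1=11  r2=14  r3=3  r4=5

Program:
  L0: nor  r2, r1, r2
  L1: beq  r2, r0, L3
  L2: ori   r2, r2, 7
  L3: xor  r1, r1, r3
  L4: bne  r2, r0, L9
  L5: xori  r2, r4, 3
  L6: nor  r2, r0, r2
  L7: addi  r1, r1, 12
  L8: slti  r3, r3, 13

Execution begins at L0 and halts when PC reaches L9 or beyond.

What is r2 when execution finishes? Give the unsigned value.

6

[0] nor  r2, r1, r2  →  {r0:0, r1:11, r2:65520, r3:3, r4:5}
[1] beq  r2, r0, L3  →  {r0:0, r1:11, r2:65520, r3:3, r4:5}  ⟨branch fallthrough⟩
[2] ori   r2, r2, 7  →  {r0:0, r1:11, r2:65527, r3:3, r4:5}
[3] xor  r1, r1, r3  →  {r0:0, r1:8, r2:65527, r3:3, r4:5}
[4] bne  r2, r0, L9  →  {r0:0, r1:8, r2:65527, r3:3, r4:5}  ⟨branch taken⟩
[5] xori  r2, r4, 3  →  {r0:0, r1:8, r2:6, r3:3, r4:5}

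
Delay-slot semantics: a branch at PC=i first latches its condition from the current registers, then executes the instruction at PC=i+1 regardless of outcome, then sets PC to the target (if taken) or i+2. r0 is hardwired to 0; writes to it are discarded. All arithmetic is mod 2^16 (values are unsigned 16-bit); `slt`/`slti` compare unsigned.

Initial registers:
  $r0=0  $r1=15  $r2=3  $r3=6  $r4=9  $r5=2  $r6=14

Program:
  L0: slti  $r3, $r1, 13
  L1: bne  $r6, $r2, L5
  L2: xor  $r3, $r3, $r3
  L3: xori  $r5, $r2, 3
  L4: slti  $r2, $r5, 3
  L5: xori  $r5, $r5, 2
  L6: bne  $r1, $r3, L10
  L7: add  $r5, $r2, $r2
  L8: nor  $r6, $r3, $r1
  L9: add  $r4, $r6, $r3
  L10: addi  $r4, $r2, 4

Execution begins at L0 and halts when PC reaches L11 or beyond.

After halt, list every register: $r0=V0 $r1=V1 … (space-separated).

$r0=0 $r1=15 $r2=3 $r3=0 $r4=7 $r5=6 $r6=14

[0] slti  $r3, $r1, 13  →  {$r0:0, $r1:15, $r2:3, $r3:0, $r4:9, $r5:2, $r6:14}
[1] bne  $r6, $r2, L5  →  {$r0:0, $r1:15, $r2:3, $r3:0, $r4:9, $r5:2, $r6:14}  ⟨branch taken⟩
[2] xor  $r3, $r3, $r3  →  {$r0:0, $r1:15, $r2:3, $r3:0, $r4:9, $r5:2, $r6:14}
[5] xori  $r5, $r5, 2  →  {$r0:0, $r1:15, $r2:3, $r3:0, $r4:9, $r5:0, $r6:14}
[6] bne  $r1, $r3, L10  →  {$r0:0, $r1:15, $r2:3, $r3:0, $r4:9, $r5:0, $r6:14}  ⟨branch taken⟩
[7] add  $r5, $r2, $r2  →  {$r0:0, $r1:15, $r2:3, $r3:0, $r4:9, $r5:6, $r6:14}
[10] addi  $r4, $r2, 4  →  {$r0:0, $r1:15, $r2:3, $r3:0, $r4:7, $r5:6, $r6:14}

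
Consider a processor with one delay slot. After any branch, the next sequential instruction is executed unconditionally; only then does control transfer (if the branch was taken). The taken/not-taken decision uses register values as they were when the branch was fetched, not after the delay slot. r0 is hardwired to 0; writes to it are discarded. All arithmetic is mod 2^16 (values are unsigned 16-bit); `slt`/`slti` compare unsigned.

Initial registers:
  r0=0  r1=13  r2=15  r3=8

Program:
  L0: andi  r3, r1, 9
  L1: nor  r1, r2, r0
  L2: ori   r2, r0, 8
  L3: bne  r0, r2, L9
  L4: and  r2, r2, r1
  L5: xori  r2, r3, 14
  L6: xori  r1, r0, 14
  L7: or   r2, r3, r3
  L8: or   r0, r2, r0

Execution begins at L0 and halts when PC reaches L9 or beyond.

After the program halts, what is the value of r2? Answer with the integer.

[0] andi  r3, r1, 9  →  {r0:0, r1:13, r2:15, r3:9}
[1] nor  r1, r2, r0  →  {r0:0, r1:65520, r2:15, r3:9}
[2] ori   r2, r0, 8  →  {r0:0, r1:65520, r2:8, r3:9}
[3] bne  r0, r2, L9  →  {r0:0, r1:65520, r2:8, r3:9}  ⟨branch taken⟩
[4] and  r2, r2, r1  →  {r0:0, r1:65520, r2:0, r3:9}

0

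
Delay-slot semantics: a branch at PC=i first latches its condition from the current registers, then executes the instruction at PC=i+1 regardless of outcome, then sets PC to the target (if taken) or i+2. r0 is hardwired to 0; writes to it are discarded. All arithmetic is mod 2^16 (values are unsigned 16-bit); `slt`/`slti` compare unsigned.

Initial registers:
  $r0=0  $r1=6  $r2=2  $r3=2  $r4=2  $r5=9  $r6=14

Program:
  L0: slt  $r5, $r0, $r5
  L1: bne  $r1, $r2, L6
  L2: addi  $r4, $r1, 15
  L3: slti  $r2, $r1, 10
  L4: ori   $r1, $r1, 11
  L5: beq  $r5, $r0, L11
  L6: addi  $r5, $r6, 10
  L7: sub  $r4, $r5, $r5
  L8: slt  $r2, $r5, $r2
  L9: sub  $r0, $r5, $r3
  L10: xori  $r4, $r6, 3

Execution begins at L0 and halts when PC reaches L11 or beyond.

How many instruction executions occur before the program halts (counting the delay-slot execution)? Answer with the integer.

8

[0] slt  $r5, $r0, $r5  →  {$r0:0, $r1:6, $r2:2, $r3:2, $r4:2, $r5:1, $r6:14}
[1] bne  $r1, $r2, L6  →  {$r0:0, $r1:6, $r2:2, $r3:2, $r4:2, $r5:1, $r6:14}  ⟨branch taken⟩
[2] addi  $r4, $r1, 15  →  {$r0:0, $r1:6, $r2:2, $r3:2, $r4:21, $r5:1, $r6:14}
[6] addi  $r5, $r6, 10  →  {$r0:0, $r1:6, $r2:2, $r3:2, $r4:21, $r5:24, $r6:14}
[7] sub  $r4, $r5, $r5  →  {$r0:0, $r1:6, $r2:2, $r3:2, $r4:0, $r5:24, $r6:14}
[8] slt  $r2, $r5, $r2  →  {$r0:0, $r1:6, $r2:0, $r3:2, $r4:0, $r5:24, $r6:14}
[9] sub  $r0, $r5, $r3  →  {$r0:0, $r1:6, $r2:0, $r3:2, $r4:0, $r5:24, $r6:14}
[10] xori  $r4, $r6, 3  →  {$r0:0, $r1:6, $r2:0, $r3:2, $r4:13, $r5:24, $r6:14}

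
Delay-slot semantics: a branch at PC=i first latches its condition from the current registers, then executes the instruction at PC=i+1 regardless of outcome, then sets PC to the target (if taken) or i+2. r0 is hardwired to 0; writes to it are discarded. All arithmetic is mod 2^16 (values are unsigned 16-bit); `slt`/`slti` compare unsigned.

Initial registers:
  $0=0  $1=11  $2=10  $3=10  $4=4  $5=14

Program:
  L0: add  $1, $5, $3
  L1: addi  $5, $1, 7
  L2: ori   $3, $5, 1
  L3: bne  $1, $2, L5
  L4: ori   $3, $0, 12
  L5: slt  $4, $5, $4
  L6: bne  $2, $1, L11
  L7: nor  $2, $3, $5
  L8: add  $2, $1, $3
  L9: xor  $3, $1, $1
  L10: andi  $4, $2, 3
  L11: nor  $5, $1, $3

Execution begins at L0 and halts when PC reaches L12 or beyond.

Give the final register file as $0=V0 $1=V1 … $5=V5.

$0=0 $1=24 $2=65504 $3=12 $4=0 $5=65507

  step pc=0: add  $1, $5, $3  regs=(0,24,10,10,4,14)
  step pc=1: addi  $5, $1, 7  regs=(0,24,10,10,4,31)
  step pc=2: ori   $3, $5, 1  regs=(0,24,10,31,4,31)
  step pc=3: bne  $1, $2, L5  cond=T  regs=(0,24,10,31,4,31)
  step pc=4: ori   $3, $0, 12  regs=(0,24,10,12,4,31)
  step pc=5: slt  $4, $5, $4  regs=(0,24,10,12,0,31)
  step pc=6: bne  $2, $1, L11  cond=T  regs=(0,24,10,12,0,31)
  step pc=7: nor  $2, $3, $5  regs=(0,24,65504,12,0,31)
  step pc=11: nor  $5, $1, $3  regs=(0,24,65504,12,0,65507)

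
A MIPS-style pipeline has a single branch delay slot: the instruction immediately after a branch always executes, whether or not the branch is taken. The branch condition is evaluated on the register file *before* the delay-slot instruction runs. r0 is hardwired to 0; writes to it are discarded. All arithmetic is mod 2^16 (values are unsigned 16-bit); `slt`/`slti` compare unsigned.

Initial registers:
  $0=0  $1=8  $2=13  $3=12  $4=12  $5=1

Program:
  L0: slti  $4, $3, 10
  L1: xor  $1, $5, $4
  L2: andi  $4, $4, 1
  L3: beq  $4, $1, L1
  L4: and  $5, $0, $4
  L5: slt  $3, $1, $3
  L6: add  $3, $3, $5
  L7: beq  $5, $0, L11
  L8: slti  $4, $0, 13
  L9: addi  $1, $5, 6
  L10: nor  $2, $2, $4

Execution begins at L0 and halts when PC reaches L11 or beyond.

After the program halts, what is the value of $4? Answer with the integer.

1

#0 slti  $4, $3, 10 ; 0/8/13/12/0/1
#1 xor  $1, $5, $4 ; 0/1/13/12/0/1
#2 andi  $4, $4, 1 ; 0/1/13/12/0/1
#3 beq  $4, $1, L1 ; 0/1/13/12/0/1 ; →fallthru
#4 and  $5, $0, $4 ; 0/1/13/12/0/0
#5 slt  $3, $1, $3 ; 0/1/13/1/0/0
#6 add  $3, $3, $5 ; 0/1/13/1/0/0
#7 beq  $5, $0, L11 ; 0/1/13/1/0/0 ; →target
#8 slti  $4, $0, 13 ; 0/1/13/1/1/0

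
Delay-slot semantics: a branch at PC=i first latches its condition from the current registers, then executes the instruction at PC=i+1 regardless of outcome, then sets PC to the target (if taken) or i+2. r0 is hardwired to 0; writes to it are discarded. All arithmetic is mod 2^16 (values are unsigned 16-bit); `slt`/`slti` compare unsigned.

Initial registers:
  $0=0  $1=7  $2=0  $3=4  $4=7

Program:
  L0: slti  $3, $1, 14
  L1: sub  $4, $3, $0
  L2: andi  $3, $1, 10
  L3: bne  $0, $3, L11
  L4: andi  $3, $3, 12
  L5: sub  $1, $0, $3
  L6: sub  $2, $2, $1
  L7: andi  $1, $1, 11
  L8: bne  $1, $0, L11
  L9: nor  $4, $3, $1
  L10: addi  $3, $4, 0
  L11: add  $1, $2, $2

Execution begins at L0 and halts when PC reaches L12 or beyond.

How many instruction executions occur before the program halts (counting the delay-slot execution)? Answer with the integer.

6

  step pc=0: slti  $3, $1, 14  regs=(0,7,0,1,7)
  step pc=1: sub  $4, $3, $0  regs=(0,7,0,1,1)
  step pc=2: andi  $3, $1, 10  regs=(0,7,0,2,1)
  step pc=3: bne  $0, $3, L11  cond=T  regs=(0,7,0,2,1)
  step pc=4: andi  $3, $3, 12  regs=(0,7,0,0,1)
  step pc=11: add  $1, $2, $2  regs=(0,0,0,0,1)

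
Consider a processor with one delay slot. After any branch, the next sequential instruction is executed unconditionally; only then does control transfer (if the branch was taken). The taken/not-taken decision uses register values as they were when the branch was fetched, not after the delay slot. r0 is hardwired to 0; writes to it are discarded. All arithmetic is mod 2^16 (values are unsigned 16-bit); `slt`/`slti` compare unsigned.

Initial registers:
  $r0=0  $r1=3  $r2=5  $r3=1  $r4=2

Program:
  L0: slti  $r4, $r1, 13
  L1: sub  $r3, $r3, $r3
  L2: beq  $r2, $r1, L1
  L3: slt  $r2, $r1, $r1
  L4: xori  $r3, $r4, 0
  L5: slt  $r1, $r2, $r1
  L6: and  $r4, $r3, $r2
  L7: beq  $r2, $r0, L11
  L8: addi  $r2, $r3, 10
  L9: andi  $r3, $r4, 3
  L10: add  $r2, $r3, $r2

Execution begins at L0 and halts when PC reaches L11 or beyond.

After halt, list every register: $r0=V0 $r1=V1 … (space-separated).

[0] slti  $r4, $r1, 13  →  {$r0:0, $r1:3, $r2:5, $r3:1, $r4:1}
[1] sub  $r3, $r3, $r3  →  {$r0:0, $r1:3, $r2:5, $r3:0, $r4:1}
[2] beq  $r2, $r1, L1  →  {$r0:0, $r1:3, $r2:5, $r3:0, $r4:1}  ⟨branch fallthrough⟩
[3] slt  $r2, $r1, $r1  →  {$r0:0, $r1:3, $r2:0, $r3:0, $r4:1}
[4] xori  $r3, $r4, 0  →  {$r0:0, $r1:3, $r2:0, $r3:1, $r4:1}
[5] slt  $r1, $r2, $r1  →  {$r0:0, $r1:1, $r2:0, $r3:1, $r4:1}
[6] and  $r4, $r3, $r2  →  {$r0:0, $r1:1, $r2:0, $r3:1, $r4:0}
[7] beq  $r2, $r0, L11  →  {$r0:0, $r1:1, $r2:0, $r3:1, $r4:0}  ⟨branch taken⟩
[8] addi  $r2, $r3, 10  →  {$r0:0, $r1:1, $r2:11, $r3:1, $r4:0}

$r0=0 $r1=1 $r2=11 $r3=1 $r4=0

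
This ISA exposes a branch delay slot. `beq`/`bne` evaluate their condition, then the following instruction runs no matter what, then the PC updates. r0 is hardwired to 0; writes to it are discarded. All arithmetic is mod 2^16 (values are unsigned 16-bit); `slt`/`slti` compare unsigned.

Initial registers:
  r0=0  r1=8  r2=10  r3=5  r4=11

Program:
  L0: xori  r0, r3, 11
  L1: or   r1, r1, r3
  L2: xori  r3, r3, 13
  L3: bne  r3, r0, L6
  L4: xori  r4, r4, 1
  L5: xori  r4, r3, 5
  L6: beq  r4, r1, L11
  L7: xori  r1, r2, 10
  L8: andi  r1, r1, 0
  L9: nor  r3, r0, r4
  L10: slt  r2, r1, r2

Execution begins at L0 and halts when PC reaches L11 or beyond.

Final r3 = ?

#0 xori  r0, r3, 11 ; 0/8/10/5/11
#1 or   r1, r1, r3 ; 0/13/10/5/11
#2 xori  r3, r3, 13 ; 0/13/10/8/11
#3 bne  r3, r0, L6 ; 0/13/10/8/11 ; →target
#4 xori  r4, r4, 1 ; 0/13/10/8/10
#6 beq  r4, r1, L11 ; 0/13/10/8/10 ; →fallthru
#7 xori  r1, r2, 10 ; 0/0/10/8/10
#8 andi  r1, r1, 0 ; 0/0/10/8/10
#9 nor  r3, r0, r4 ; 0/0/10/65525/10
#10 slt  r2, r1, r2 ; 0/0/1/65525/10

65525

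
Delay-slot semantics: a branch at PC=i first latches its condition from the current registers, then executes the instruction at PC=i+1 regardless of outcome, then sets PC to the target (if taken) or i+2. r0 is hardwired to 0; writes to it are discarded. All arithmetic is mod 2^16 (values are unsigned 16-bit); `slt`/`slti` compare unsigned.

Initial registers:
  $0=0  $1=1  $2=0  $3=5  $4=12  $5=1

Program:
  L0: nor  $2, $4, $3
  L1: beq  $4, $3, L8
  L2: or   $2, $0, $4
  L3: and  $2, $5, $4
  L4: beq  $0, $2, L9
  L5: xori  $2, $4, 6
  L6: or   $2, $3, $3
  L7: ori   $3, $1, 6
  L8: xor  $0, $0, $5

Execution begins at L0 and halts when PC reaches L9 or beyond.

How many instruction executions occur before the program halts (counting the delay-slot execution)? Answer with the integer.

PC=0  nor  $2, $4, $3        | $0=0 $1=1 $2=65522 $3=5 $4=12 $5=1
PC=1  beq  $4, $3, L8        | $0=0 $1=1 $2=65522 $3=5 $4=12 $5=1  [not taken]
PC=2  or   $2, $0, $4        | $0=0 $1=1 $2=12 $3=5 $4=12 $5=1
PC=3  and  $2, $5, $4        | $0=0 $1=1 $2=0 $3=5 $4=12 $5=1
PC=4  beq  $0, $2, L9        | $0=0 $1=1 $2=0 $3=5 $4=12 $5=1  [TAKEN]
PC=5  xori  $2, $4, 6        | $0=0 $1=1 $2=10 $3=5 $4=12 $5=1

6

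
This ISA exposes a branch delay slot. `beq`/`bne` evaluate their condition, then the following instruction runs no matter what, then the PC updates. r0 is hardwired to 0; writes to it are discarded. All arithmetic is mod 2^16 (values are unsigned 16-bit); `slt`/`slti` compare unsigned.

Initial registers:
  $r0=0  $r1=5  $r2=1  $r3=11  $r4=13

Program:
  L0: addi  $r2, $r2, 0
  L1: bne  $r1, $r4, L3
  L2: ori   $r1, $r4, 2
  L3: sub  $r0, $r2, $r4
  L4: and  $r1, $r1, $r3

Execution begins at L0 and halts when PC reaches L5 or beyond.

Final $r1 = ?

11

[0] addi  $r2, $r2, 0  →  {$r0:0, $r1:5, $r2:1, $r3:11, $r4:13}
[1] bne  $r1, $r4, L3  →  {$r0:0, $r1:5, $r2:1, $r3:11, $r4:13}  ⟨branch taken⟩
[2] ori   $r1, $r4, 2  →  {$r0:0, $r1:15, $r2:1, $r3:11, $r4:13}
[3] sub  $r0, $r2, $r4  →  {$r0:0, $r1:15, $r2:1, $r3:11, $r4:13}
[4] and  $r1, $r1, $r3  →  {$r0:0, $r1:11, $r2:1, $r3:11, $r4:13}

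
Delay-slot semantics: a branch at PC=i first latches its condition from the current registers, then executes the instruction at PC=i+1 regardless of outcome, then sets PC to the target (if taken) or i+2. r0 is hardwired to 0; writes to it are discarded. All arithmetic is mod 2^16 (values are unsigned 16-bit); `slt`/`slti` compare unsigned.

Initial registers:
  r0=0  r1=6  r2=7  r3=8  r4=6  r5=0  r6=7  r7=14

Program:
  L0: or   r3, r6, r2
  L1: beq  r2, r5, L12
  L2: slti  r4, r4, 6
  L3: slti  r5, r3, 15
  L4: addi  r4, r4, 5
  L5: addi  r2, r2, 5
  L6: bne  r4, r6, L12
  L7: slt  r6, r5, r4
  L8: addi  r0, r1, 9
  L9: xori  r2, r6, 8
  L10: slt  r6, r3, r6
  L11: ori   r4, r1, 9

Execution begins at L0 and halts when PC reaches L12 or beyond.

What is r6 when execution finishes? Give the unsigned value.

1

#0 or   r3, r6, r2 ; 0/6/7/7/6/0/7/14
#1 beq  r2, r5, L12 ; 0/6/7/7/6/0/7/14 ; →fallthru
#2 slti  r4, r4, 6 ; 0/6/7/7/0/0/7/14
#3 slti  r5, r3, 15 ; 0/6/7/7/0/1/7/14
#4 addi  r4, r4, 5 ; 0/6/7/7/5/1/7/14
#5 addi  r2, r2, 5 ; 0/6/12/7/5/1/7/14
#6 bne  r4, r6, L12 ; 0/6/12/7/5/1/7/14 ; →target
#7 slt  r6, r5, r4 ; 0/6/12/7/5/1/1/14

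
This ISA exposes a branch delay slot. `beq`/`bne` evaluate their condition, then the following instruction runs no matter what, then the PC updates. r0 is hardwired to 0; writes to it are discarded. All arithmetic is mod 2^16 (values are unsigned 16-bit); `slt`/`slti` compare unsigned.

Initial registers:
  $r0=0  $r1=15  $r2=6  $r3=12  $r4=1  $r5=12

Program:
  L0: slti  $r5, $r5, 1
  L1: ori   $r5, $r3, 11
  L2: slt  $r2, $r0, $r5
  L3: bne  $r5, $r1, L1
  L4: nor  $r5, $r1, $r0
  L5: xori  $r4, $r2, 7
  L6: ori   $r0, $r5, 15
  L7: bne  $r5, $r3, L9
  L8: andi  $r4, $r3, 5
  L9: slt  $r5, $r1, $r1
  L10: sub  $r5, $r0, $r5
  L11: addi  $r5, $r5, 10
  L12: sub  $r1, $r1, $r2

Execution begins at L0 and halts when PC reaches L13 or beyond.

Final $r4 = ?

  step pc=0: slti  $r5, $r5, 1  regs=(0,15,6,12,1,0)
  step pc=1: ori   $r5, $r3, 11  regs=(0,15,6,12,1,15)
  step pc=2: slt  $r2, $r0, $r5  regs=(0,15,1,12,1,15)
  step pc=3: bne  $r5, $r1, L1  cond=F  regs=(0,15,1,12,1,15)
  step pc=4: nor  $r5, $r1, $r0  regs=(0,15,1,12,1,65520)
  step pc=5: xori  $r4, $r2, 7  regs=(0,15,1,12,6,65520)
  step pc=6: ori   $r0, $r5, 15  regs=(0,15,1,12,6,65520)
  step pc=7: bne  $r5, $r3, L9  cond=T  regs=(0,15,1,12,6,65520)
  step pc=8: andi  $r4, $r3, 5  regs=(0,15,1,12,4,65520)
  step pc=9: slt  $r5, $r1, $r1  regs=(0,15,1,12,4,0)
  step pc=10: sub  $r5, $r0, $r5  regs=(0,15,1,12,4,0)
  step pc=11: addi  $r5, $r5, 10  regs=(0,15,1,12,4,10)
  step pc=12: sub  $r1, $r1, $r2  regs=(0,14,1,12,4,10)

4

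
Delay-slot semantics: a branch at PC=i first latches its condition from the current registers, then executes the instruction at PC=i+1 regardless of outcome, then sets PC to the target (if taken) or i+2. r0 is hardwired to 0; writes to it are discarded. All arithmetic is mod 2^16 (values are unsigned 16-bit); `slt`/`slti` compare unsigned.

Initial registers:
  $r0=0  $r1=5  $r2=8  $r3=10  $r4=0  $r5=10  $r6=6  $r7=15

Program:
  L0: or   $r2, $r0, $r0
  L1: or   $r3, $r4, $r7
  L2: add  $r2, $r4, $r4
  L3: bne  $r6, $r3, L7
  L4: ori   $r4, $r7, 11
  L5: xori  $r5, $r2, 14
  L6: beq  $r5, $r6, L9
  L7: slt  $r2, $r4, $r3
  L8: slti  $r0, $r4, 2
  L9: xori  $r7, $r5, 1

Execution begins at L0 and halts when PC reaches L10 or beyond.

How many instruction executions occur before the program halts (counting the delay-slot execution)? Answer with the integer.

#0 or   $r2, $r0, $r0 ; 0/5/0/10/0/10/6/15
#1 or   $r3, $r4, $r7 ; 0/5/0/15/0/10/6/15
#2 add  $r2, $r4, $r4 ; 0/5/0/15/0/10/6/15
#3 bne  $r6, $r3, L7 ; 0/5/0/15/0/10/6/15 ; →target
#4 ori   $r4, $r7, 11 ; 0/5/0/15/15/10/6/15
#7 slt  $r2, $r4, $r3 ; 0/5/0/15/15/10/6/15
#8 slti  $r0, $r4, 2 ; 0/5/0/15/15/10/6/15
#9 xori  $r7, $r5, 1 ; 0/5/0/15/15/10/6/11

8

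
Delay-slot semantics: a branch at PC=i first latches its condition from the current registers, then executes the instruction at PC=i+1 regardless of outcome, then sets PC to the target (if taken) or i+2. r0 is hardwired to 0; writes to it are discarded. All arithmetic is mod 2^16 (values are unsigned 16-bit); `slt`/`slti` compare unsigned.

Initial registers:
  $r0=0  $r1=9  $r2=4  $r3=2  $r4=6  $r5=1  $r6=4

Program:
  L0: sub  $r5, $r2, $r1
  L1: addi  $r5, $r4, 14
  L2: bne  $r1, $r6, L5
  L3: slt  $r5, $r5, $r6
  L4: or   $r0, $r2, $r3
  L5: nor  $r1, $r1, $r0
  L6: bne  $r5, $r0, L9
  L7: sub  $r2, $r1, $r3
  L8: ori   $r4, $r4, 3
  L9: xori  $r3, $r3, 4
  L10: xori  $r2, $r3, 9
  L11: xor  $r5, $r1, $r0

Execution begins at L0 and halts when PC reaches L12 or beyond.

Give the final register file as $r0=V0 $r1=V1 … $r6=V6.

#0 sub  $r5, $r2, $r1 ; 0/9/4/2/6/65531/4
#1 addi  $r5, $r4, 14 ; 0/9/4/2/6/20/4
#2 bne  $r1, $r6, L5 ; 0/9/4/2/6/20/4 ; →target
#3 slt  $r5, $r5, $r6 ; 0/9/4/2/6/0/4
#5 nor  $r1, $r1, $r0 ; 0/65526/4/2/6/0/4
#6 bne  $r5, $r0, L9 ; 0/65526/4/2/6/0/4 ; →fallthru
#7 sub  $r2, $r1, $r3 ; 0/65526/65524/2/6/0/4
#8 ori   $r4, $r4, 3 ; 0/65526/65524/2/7/0/4
#9 xori  $r3, $r3, 4 ; 0/65526/65524/6/7/0/4
#10 xori  $r2, $r3, 9 ; 0/65526/15/6/7/0/4
#11 xor  $r5, $r1, $r0 ; 0/65526/15/6/7/65526/4

$r0=0 $r1=65526 $r2=15 $r3=6 $r4=7 $r5=65526 $r6=4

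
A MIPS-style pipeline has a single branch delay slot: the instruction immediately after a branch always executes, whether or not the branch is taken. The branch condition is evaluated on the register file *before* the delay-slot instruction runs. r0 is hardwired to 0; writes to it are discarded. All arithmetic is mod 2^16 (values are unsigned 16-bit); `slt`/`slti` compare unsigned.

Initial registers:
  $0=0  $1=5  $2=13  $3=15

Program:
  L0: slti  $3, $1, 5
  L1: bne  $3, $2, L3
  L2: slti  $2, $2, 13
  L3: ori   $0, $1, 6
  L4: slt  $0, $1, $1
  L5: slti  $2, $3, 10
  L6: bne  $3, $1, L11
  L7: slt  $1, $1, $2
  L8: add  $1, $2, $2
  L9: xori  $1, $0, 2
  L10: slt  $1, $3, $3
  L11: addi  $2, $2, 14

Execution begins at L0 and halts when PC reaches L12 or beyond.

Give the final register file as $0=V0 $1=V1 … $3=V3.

$0=0 $1=0 $2=15 $3=0

  step pc=0: slti  $3, $1, 5  regs=(0,5,13,0)
  step pc=1: bne  $3, $2, L3  cond=T  regs=(0,5,13,0)
  step pc=2: slti  $2, $2, 13  regs=(0,5,0,0)
  step pc=3: ori   $0, $1, 6  regs=(0,5,0,0)
  step pc=4: slt  $0, $1, $1  regs=(0,5,0,0)
  step pc=5: slti  $2, $3, 10  regs=(0,5,1,0)
  step pc=6: bne  $3, $1, L11  cond=T  regs=(0,5,1,0)
  step pc=7: slt  $1, $1, $2  regs=(0,0,1,0)
  step pc=11: addi  $2, $2, 14  regs=(0,0,15,0)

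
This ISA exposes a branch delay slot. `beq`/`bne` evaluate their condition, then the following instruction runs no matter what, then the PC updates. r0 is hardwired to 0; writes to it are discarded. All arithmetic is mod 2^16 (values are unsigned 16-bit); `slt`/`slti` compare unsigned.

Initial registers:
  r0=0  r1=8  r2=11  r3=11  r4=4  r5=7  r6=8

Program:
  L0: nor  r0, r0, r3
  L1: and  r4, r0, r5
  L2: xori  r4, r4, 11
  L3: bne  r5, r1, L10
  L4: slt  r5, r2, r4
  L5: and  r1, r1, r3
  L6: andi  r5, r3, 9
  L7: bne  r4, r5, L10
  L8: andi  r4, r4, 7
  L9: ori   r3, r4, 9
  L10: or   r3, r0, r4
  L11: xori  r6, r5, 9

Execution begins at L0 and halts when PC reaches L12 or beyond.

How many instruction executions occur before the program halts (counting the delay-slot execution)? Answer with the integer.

[0] nor  r0, r0, r3  →  {r0:0, r1:8, r2:11, r3:11, r4:4, r5:7, r6:8}
[1] and  r4, r0, r5  →  {r0:0, r1:8, r2:11, r3:11, r4:0, r5:7, r6:8}
[2] xori  r4, r4, 11  →  {r0:0, r1:8, r2:11, r3:11, r4:11, r5:7, r6:8}
[3] bne  r5, r1, L10  →  {r0:0, r1:8, r2:11, r3:11, r4:11, r5:7, r6:8}  ⟨branch taken⟩
[4] slt  r5, r2, r4  →  {r0:0, r1:8, r2:11, r3:11, r4:11, r5:0, r6:8}
[10] or   r3, r0, r4  →  {r0:0, r1:8, r2:11, r3:11, r4:11, r5:0, r6:8}
[11] xori  r6, r5, 9  →  {r0:0, r1:8, r2:11, r3:11, r4:11, r5:0, r6:9}

7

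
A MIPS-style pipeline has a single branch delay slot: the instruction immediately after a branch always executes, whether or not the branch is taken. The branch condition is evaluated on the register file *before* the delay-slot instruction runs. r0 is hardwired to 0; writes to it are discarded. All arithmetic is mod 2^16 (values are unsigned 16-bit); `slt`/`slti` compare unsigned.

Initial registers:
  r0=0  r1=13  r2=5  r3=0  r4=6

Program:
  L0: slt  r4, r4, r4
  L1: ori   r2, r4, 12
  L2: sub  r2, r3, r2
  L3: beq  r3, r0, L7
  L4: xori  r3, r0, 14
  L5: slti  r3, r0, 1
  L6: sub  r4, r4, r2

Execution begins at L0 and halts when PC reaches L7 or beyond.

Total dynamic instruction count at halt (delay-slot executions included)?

  step pc=0: slt  r4, r4, r4  regs=(0,13,5,0,0)
  step pc=1: ori   r2, r4, 12  regs=(0,13,12,0,0)
  step pc=2: sub  r2, r3, r2  regs=(0,13,65524,0,0)
  step pc=3: beq  r3, r0, L7  cond=T  regs=(0,13,65524,0,0)
  step pc=4: xori  r3, r0, 14  regs=(0,13,65524,14,0)

5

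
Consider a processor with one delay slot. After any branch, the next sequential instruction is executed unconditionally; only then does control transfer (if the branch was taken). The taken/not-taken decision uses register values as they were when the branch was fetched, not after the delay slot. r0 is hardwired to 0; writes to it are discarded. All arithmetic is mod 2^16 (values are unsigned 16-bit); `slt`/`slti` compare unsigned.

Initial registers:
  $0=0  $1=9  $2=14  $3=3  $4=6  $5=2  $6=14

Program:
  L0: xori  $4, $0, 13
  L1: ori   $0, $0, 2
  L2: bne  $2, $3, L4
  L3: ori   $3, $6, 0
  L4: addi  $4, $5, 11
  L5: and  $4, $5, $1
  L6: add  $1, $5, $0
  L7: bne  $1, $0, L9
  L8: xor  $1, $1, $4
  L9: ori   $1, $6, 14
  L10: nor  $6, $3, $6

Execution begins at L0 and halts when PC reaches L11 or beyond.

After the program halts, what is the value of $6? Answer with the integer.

  step pc=0: xori  $4, $0, 13  regs=(0,9,14,3,13,2,14)
  step pc=1: ori   $0, $0, 2  regs=(0,9,14,3,13,2,14)
  step pc=2: bne  $2, $3, L4  cond=T  regs=(0,9,14,3,13,2,14)
  step pc=3: ori   $3, $6, 0  regs=(0,9,14,14,13,2,14)
  step pc=4: addi  $4, $5, 11  regs=(0,9,14,14,13,2,14)
  step pc=5: and  $4, $5, $1  regs=(0,9,14,14,0,2,14)
  step pc=6: add  $1, $5, $0  regs=(0,2,14,14,0,2,14)
  step pc=7: bne  $1, $0, L9  cond=T  regs=(0,2,14,14,0,2,14)
  step pc=8: xor  $1, $1, $4  regs=(0,2,14,14,0,2,14)
  step pc=9: ori   $1, $6, 14  regs=(0,14,14,14,0,2,14)
  step pc=10: nor  $6, $3, $6  regs=(0,14,14,14,0,2,65521)

65521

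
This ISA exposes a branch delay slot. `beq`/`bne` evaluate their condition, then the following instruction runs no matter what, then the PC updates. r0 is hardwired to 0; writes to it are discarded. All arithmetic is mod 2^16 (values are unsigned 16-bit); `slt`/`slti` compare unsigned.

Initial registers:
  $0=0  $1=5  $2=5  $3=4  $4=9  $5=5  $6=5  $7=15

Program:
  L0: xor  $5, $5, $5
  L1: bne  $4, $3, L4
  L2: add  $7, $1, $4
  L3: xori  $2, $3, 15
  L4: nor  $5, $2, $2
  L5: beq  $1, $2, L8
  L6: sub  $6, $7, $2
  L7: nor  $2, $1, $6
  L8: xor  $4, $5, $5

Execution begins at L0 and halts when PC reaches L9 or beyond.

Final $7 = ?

PC=0  xor  $5, $5, $5        | $0=0 $1=5 $2=5 $3=4 $4=9 $5=0 $6=5 $7=15
PC=1  bne  $4, $3, L4        | $0=0 $1=5 $2=5 $3=4 $4=9 $5=0 $6=5 $7=15  [TAKEN]
PC=2  add  $7, $1, $4        | $0=0 $1=5 $2=5 $3=4 $4=9 $5=0 $6=5 $7=14
PC=4  nor  $5, $2, $2        | $0=0 $1=5 $2=5 $3=4 $4=9 $5=65530 $6=5 $7=14
PC=5  beq  $1, $2, L8        | $0=0 $1=5 $2=5 $3=4 $4=9 $5=65530 $6=5 $7=14  [TAKEN]
PC=6  sub  $6, $7, $2        | $0=0 $1=5 $2=5 $3=4 $4=9 $5=65530 $6=9 $7=14
PC=8  xor  $4, $5, $5        | $0=0 $1=5 $2=5 $3=4 $4=0 $5=65530 $6=9 $7=14

14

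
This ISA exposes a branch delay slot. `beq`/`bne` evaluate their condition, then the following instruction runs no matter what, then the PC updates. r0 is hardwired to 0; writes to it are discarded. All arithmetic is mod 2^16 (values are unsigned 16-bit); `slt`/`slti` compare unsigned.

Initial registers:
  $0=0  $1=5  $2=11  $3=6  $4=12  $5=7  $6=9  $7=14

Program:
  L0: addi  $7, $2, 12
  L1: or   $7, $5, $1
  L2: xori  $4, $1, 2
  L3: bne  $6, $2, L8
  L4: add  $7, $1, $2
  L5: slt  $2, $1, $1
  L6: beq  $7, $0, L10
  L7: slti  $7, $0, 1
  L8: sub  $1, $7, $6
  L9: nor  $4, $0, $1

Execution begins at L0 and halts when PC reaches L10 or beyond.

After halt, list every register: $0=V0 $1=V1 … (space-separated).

[0] addi  $7, $2, 12  →  {$0:0, $1:5, $2:11, $3:6, $4:12, $5:7, $6:9, $7:23}
[1] or   $7, $5, $1  →  {$0:0, $1:5, $2:11, $3:6, $4:12, $5:7, $6:9, $7:7}
[2] xori  $4, $1, 2  →  {$0:0, $1:5, $2:11, $3:6, $4:7, $5:7, $6:9, $7:7}
[3] bne  $6, $2, L8  →  {$0:0, $1:5, $2:11, $3:6, $4:7, $5:7, $6:9, $7:7}  ⟨branch taken⟩
[4] add  $7, $1, $2  →  {$0:0, $1:5, $2:11, $3:6, $4:7, $5:7, $6:9, $7:16}
[8] sub  $1, $7, $6  →  {$0:0, $1:7, $2:11, $3:6, $4:7, $5:7, $6:9, $7:16}
[9] nor  $4, $0, $1  →  {$0:0, $1:7, $2:11, $3:6, $4:65528, $5:7, $6:9, $7:16}

$0=0 $1=7 $2=11 $3=6 $4=65528 $5=7 $6=9 $7=16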